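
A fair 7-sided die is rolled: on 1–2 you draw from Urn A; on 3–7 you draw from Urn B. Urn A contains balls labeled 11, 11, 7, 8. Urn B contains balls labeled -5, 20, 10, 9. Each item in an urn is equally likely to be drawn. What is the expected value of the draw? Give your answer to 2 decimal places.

E[X | Urn A] = (11 + 11 + 7 + 8)/4 = 37/4
E[X | Urn B] = (-5 + 20 + 10 + 9)/4 = 17/2
E[X] = (2/7)·37/4 + (5/7)·17/2 = 61/7 ≈ 8.71

8.71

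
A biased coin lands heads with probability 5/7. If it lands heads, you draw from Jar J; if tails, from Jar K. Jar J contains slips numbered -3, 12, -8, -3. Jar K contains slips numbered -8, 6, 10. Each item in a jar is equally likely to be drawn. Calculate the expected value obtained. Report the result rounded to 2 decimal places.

E[X | Jar J] = (-3 + 12 − 8 − 3)/4 = -1/2
E[X | Jar K] = (-8 + 6 + 10)/3 = 8/3
E[X] = (5/7)·(-1/2) + (2/7)·8/3 = 17/42 ≈ 0.40

0.40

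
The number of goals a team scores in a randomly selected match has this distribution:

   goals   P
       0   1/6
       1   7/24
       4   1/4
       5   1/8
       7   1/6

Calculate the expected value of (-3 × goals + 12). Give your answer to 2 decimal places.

2.75

E[-3x+12] = (1/6)·12 + (7/24)·9 + (1/4)·0 + (1/8)·(-3) + (1/6)·(-9)
     = 11/4 ≈ 2.75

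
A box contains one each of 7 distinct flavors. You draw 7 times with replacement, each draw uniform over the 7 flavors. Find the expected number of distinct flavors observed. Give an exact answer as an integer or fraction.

543607/117649

Let Xⱼ=1 if type j appears at least once. P(Xⱼ=1) = 1 − ((7−1)/7)^7 = 543607/823543.
E[#distinct] = 7·543607/823543 = 543607/117649.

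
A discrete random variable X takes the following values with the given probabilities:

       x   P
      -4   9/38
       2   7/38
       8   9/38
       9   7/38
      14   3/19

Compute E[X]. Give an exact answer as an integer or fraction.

197/38

E[X] = (9/38)·(-4) + (7/38)·2 + (9/38)·8 + (7/38)·9 + (3/19)·14
     = 197/38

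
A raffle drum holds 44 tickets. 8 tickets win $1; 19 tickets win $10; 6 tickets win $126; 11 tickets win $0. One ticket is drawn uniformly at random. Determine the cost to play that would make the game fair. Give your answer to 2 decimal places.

E[payout] = (8/44)·1 + (19/44)·10 + (6/44)·126 + (11/44)·0 = 477/22
Fair fee = E[payout] = 477/22 ≈ $21.68

$21.68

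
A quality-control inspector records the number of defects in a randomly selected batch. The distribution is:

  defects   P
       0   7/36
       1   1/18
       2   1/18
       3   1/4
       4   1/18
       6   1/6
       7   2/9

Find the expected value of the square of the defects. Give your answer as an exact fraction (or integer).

E[X²] = (7/36)·0 + (1/18)·1 + (1/18)·4 + (1/4)·9 + (1/18)·16 + (1/6)·36 + (2/9)·49
     = 731/36

731/36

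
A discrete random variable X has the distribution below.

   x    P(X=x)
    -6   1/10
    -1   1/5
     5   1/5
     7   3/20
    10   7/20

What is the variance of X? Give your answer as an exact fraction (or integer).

E[X] = (1/10)·(-6) + (1/5)·(-1) + (1/5)·5 + (3/20)·7 + (7/20)·10 = 19/4
E[X²] = (1/10)·36 + (1/5)·1 + (1/5)·25 + (3/20)·49 + (7/20)·100 = 1023/20
Var(X) = 1023/20 − (19/4)² = 2287/80

2287/80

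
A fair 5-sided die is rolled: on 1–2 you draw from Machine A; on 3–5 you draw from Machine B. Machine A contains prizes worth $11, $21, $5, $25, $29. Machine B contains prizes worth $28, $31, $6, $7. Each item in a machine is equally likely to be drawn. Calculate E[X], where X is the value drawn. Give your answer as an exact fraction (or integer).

452/25 dollars

E[X | Machine A] = (11 + 21 + 5 + 25 + 29)/5 = 91/5
E[X | Machine B] = (28 + 31 + 6 + 7)/4 = 18
E[X] = (2/5)·91/5 + (3/5)·18 = 452/25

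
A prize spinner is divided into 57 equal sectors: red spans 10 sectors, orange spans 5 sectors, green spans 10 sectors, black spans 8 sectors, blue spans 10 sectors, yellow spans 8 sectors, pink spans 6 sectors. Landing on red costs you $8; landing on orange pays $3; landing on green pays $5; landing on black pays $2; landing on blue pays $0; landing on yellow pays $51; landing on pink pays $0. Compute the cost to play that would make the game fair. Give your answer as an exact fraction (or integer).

409/57 dollars

E[payout] = (10/57)·(-8) + (5/57)·3 + (10/57)·5 + (8/57)·2 + (10/57)·0 + (8/57)·51 + (6/57)·0 = 409/57
Fair fee = E[payout] = 409/57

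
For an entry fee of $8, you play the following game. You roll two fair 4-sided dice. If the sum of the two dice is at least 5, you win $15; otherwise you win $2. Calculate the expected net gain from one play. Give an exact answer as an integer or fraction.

17/8 dollars

E[payout] = (3/8)·2 + (5/8)·15 = 81/8
Expected profit = 81/8 − 8 = 17/8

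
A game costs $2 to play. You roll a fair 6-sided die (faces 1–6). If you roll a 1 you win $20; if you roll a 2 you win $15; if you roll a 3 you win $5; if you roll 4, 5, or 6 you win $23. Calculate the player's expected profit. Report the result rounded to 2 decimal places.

$16.17

E[payout] = (1/6)·5 + (1/6)·15 + (1/6)·20 + (1/2)·23 = 109/6
Expected profit = 109/6 − 2 = 97/6 ≈ $16.17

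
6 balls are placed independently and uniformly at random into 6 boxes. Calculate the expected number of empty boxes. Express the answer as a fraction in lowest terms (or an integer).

15625/7776

Let Xⱼ=1 if box j is empty. P(Xⱼ=1) = ((6-1)/6)^6 = 15625/46656.
By linearity, E[#empty] = 6·15625/46656 = 15625/7776.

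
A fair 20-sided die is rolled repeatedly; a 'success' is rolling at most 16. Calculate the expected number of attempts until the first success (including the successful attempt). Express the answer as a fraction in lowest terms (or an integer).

5/4

For a geometric distribution, E[trials] = 1/p = 1/(4/5) = 5/4.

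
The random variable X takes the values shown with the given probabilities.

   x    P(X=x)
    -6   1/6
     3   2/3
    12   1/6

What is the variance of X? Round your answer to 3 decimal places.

E[X] = (1/6)·(-6) + (2/3)·3 + (1/6)·12 = 3
E[X²] = (1/6)·36 + (2/3)·9 + (1/6)·144 = 36
Var(X) = 36 − (3)² = 27 ≈ 27.000

27.000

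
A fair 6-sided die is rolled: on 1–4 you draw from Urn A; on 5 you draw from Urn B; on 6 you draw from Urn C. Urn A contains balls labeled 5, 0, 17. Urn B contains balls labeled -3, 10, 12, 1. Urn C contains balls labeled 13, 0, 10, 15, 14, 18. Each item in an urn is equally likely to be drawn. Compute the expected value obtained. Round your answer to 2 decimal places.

7.67

E[X | Urn A] = (5 + 0 + 17)/3 = 22/3
E[X | Urn B] = (-3 + 10 + 12 + 1)/4 = 5
E[X | Urn C] = (13 + 0 + 10 + 15 + 14 + 18)/6 = 35/3
E[X] = (2/3)·22/3 + (1/6)·5 + (1/6)·35/3 = 23/3 ≈ 7.67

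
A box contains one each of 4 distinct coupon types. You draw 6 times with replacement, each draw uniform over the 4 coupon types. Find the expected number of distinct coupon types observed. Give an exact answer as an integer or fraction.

Let Xⱼ=1 if type j appears at least once. P(Xⱼ=1) = 1 − ((4−1)/4)^6 = 3367/4096.
E[#distinct] = 4·3367/4096 = 3367/1024.

3367/1024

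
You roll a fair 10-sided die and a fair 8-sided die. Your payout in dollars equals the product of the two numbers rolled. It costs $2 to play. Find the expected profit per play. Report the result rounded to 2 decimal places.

$22.75

Distribution of the product of the two numbers rolled: 1 w.p. 1/80, 2 w.p. 1/40, 3 w.p. 1/40, 4 w.p. 3/80, 5 w.p. 1/40, 6 w.p. 1/20, …
E[payout] = (1/80)·1 + (1/40)·2 + (1/40)·3 + (3/80)·4 + (1/40)·5 + (1/20)·6 + (1/40)·7 + (1/20)·8 + (1/40)·9 + (3/80)·10 + (1/20)·12 + (1/40)·14 + (1/40)·15 + (3/80)·16 + (3/80)·18 + (3/80)·20 + (1/40)·21 + (1/20)·24 + (1/80)·25 + (1/80)·27 + (1/40)·28 + (3/80)·30 + (1/40)·32 + (1/40)·35 + (1/40)·36 + (3/80)·40 + (1/40)·42 + (1/80)·45 + (1/40)·48 + (1/80)·49 + (1/80)·50 + (1/80)·54 + (1/40)·56 + (1/80)·60 + (1/80)·63 + (1/80)·64 + (1/80)·70 + (1/80)·72 + (1/80)·80 = 99/4
Expected profit = 99/4 − 2 = 91/4 ≈ $22.75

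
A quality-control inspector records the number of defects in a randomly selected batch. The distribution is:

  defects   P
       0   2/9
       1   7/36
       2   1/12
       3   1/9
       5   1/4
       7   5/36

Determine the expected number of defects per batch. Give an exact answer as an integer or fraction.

35/12

E[X] = (2/9)·0 + (7/36)·1 + (1/12)·2 + (1/9)·3 + (1/4)·5 + (5/36)·7
     = 35/12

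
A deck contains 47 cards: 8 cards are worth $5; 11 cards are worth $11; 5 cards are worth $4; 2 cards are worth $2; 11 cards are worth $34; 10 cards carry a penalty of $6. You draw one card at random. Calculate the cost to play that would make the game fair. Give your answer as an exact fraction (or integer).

E[payout] = (8/47)·5 + (11/47)·11 + (5/47)·4 + (2/47)·2 + (11/47)·34 + (10/47)·(-6) = 499/47
Fair fee = E[payout] = 499/47

499/47 dollars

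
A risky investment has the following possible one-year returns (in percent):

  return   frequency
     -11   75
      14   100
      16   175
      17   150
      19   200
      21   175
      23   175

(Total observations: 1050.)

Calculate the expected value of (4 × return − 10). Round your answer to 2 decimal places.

Total = 1050, so P(return=-11) = 75/1050, etc.
E[4x-10] = (1/14)·(-54) + (2/21)·46 + (1/6)·54 + (1/7)·58 + (4/21)·66 + (1/6)·74 + (1/6)·82
     = 1184/21 ≈ 56.38

56.38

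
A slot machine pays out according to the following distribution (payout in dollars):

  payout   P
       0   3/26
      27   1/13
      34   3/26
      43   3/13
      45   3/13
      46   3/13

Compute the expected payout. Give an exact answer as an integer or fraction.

480/13 dollars

E[X] = (3/26)·0 + (1/13)·27 + (3/26)·34 + (3/13)·43 + (3/13)·45 + (3/13)·46
     = 480/13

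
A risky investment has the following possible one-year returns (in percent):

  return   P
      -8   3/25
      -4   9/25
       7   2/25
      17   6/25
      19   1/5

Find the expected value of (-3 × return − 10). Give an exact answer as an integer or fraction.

E[-3x-10] = (3/25)·14 + (9/25)·2 + (2/25)·(-31) + (6/25)·(-61) + (1/5)·(-67)
     = -703/25

-703/25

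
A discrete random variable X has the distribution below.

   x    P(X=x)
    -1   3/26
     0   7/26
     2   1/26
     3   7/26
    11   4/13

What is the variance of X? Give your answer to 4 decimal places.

E[X] = (3/26)·(-1) + (7/26)·0 + (1/26)·2 + (7/26)·3 + (4/13)·11 = 54/13
E[X²] = (3/26)·1 + (7/26)·0 + (1/26)·4 + (7/26)·9 + (4/13)·121 = 519/13
Var(X) = 519/13 − (54/13)² = 3831/169 ≈ 22.6686

22.6686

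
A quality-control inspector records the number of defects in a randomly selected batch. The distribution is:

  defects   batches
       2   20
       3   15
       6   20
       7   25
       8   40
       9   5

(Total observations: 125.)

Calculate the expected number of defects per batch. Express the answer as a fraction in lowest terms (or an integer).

Total = 125, so P(defects=2) = 20/125, etc.
E[X] = (4/25)·2 + (3/25)·3 + (4/25)·6 + (1/5)·7 + (8/25)·8 + (1/25)·9
     = 149/25

149/25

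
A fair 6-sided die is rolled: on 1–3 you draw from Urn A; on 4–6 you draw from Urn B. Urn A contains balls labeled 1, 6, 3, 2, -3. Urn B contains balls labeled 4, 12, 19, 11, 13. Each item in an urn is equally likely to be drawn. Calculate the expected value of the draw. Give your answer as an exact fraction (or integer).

34/5

E[X | Urn A] = (1 + 6 + 3 + 2 − 3)/5 = 9/5
E[X | Urn B] = (4 + 12 + 19 + 11 + 13)/5 = 59/5
E[X] = (1/2)·9/5 + (1/2)·59/5 = 34/5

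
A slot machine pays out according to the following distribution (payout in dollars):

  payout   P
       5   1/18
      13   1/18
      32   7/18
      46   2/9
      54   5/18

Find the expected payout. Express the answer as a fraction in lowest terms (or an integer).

116/3 dollars

E[X] = (1/18)·5 + (1/18)·13 + (7/18)·32 + (2/9)·46 + (5/18)·54
     = 116/3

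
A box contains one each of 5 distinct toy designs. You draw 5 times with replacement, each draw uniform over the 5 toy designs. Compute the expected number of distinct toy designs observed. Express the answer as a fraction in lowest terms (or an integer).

Let Xⱼ=1 if type j appears at least once. P(Xⱼ=1) = 1 − ((5−1)/5)^5 = 2101/3125.
E[#distinct] = 5·2101/3125 = 2101/625.

2101/625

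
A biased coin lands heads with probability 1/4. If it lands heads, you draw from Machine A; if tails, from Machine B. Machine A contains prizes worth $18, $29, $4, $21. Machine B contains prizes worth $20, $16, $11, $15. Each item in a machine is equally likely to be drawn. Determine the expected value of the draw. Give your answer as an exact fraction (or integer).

129/8 dollars

E[X | Machine A] = (18 + 29 + 4 + 21)/4 = 18
E[X | Machine B] = (20 + 16 + 11 + 15)/4 = 31/2
E[X] = (1/4)·18 + (3/4)·31/2 = 129/8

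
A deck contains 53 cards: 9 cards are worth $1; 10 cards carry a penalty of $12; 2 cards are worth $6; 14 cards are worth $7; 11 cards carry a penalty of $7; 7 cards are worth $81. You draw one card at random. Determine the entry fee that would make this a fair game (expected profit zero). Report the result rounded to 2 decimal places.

$9.23

E[payout] = (9/53)·1 + (10/53)·(-12) + (2/53)·6 + (14/53)·7 + (11/53)·(-7) + (7/53)·81 = 489/53
Fair fee = E[payout] = 489/53 ≈ $9.23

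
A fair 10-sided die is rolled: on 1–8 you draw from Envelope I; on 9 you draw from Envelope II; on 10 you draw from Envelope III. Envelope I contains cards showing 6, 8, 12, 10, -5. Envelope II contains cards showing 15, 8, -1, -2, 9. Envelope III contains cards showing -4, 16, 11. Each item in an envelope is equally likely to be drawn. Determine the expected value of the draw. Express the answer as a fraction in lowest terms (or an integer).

E[X | Envelope I] = (6 + 8 + 12 + 10 − 5)/5 = 31/5
E[X | Envelope II] = (15 + 8 − 1 − 2 + 9)/5 = 29/5
E[X | Envelope III] = (-4 + 16 + 11)/3 = 23/3
E[X] = (4/5)·31/5 + (1/10)·29/5 + (1/10)·23/3 = 473/75

473/75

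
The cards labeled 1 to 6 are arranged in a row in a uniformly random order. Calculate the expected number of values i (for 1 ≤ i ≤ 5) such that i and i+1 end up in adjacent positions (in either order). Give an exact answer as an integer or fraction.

For each i ∈ {1,…,5}, let Xᵢ = 1 if i and i+1 are adjacent. P(Xᵢ=1) = 2·(6−1)!/6! = 2/6.
By linearity, E[ΣXᵢ] = (5)·(2/6) = 5/3.

5/3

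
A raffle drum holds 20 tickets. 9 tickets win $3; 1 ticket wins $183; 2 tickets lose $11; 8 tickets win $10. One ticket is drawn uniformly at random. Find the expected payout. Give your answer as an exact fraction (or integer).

E[payout] = (9/20)·3 + (1/20)·183 + (2/20)·(-11) + (8/20)·10 = 67/5

67/5 dollars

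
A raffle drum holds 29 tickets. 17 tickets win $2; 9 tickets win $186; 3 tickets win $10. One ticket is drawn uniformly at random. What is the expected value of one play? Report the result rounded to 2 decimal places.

$59.93

E[payout] = (17/29)·2 + (9/29)·186 + (3/29)·10 = 1738/29
≈ $59.93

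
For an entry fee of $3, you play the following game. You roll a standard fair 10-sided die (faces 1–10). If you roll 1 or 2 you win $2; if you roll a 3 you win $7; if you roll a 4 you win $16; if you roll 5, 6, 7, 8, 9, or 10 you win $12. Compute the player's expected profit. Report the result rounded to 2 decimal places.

$6.90

E[payout] = (1/5)·2 + (1/10)·7 + (3/5)·12 + (1/10)·16 = 99/10
Expected profit = 99/10 − 3 = 69/10 ≈ $6.90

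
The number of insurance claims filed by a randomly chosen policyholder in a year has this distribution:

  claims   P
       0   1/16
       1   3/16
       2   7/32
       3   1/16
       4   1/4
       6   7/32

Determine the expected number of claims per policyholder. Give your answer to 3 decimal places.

3.125

E[X] = (1/16)·0 + (3/16)·1 + (7/32)·2 + (1/16)·3 + (1/4)·4 + (7/32)·6
     = 25/8 ≈ 3.125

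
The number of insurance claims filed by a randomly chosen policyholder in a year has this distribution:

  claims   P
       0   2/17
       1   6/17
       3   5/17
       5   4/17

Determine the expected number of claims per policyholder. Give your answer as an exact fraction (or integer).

E[X] = (2/17)·0 + (6/17)·1 + (5/17)·3 + (4/17)·5
     = 41/17

41/17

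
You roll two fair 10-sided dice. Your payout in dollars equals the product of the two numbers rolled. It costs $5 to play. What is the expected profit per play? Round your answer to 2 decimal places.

Distribution of the product of the two numbers rolled: 1 w.p. 1/100, 2 w.p. 1/50, 3 w.p. 1/50, 4 w.p. 3/100, 5 w.p. 1/50, 6 w.p. 1/25, …
E[payout] = (1/100)·1 + (1/50)·2 + (1/50)·3 + (3/100)·4 + (1/50)·5 + (1/25)·6 + (1/50)·7 + (1/25)·8 + (3/100)·9 + (1/25)·10 + (1/25)·12 + (1/50)·14 + (1/50)·15 + (3/100)·16 + (1/25)·18 + (1/25)·20 + (1/50)·21 + (1/25)·24 + (1/100)·25 + (1/50)·27 + (1/50)·28 + (1/25)·30 + (1/50)·32 + (1/50)·35 + (3/100)·36 + (1/25)·40 + (1/50)·42 + (1/50)·45 + (1/50)·48 + (1/100)·49 + (1/50)·50 + (1/50)·54 + (1/50)·56 + (1/50)·60 + (1/50)·63 + (1/100)·64 + (1/50)·70 + (1/50)·72 + (1/50)·80 + (1/100)·81 + (1/50)·90 + (1/100)·100 = 121/4
Expected profit = 121/4 − 5 = 101/4 ≈ $25.25

$25.25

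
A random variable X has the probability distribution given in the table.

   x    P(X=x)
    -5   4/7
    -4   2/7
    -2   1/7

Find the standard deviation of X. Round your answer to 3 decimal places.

1.030

E[X] = -30/7, E[X²] = 136/7
Var(X) = E[X²] − (E[X])² = 136/7 − 900/49 = 52/49
SD(X) = √(52/49) ≈ 1.030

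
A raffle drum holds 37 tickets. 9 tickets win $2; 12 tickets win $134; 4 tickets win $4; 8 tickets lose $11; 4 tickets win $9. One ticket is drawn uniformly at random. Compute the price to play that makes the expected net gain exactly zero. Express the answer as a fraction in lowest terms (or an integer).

E[payout] = (9/37)·2 + (12/37)·134 + (4/37)·4 + (8/37)·(-11) + (4/37)·9 = 1590/37
Fair fee = E[payout] = 1590/37

1590/37 dollars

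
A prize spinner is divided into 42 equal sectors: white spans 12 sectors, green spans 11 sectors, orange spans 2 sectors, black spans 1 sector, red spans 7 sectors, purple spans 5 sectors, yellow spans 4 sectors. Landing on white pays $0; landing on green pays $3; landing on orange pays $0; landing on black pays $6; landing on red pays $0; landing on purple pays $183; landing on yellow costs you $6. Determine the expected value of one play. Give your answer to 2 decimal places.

$22.14

E[payout] = (12/42)·0 + (11/42)·3 + (2/42)·0 + (1/42)·6 + (7/42)·0 + (5/42)·183 + (4/42)·(-6) = 155/7
≈ $22.14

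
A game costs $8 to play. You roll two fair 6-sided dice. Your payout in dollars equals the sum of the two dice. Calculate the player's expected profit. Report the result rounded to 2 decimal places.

Distribution of the sum of the two dice: 2 w.p. 1/36, 3 w.p. 1/18, 4 w.p. 1/12, 5 w.p. 1/9, 6 w.p. 5/36, 7 w.p. 1/6, …
E[payout] = (1/36)·2 + (1/18)·3 + (1/12)·4 + (1/9)·5 + (5/36)·6 + (1/6)·7 + (5/36)·8 + (1/9)·9 + (1/12)·10 + (1/18)·11 + (1/36)·12 = 7
Expected profit = 7 − 8 = -1 ≈ -$1.00

-$1.00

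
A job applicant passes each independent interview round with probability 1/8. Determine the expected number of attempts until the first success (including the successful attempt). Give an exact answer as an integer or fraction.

For a geometric distribution, E[trials] = 1/p = 1/(1/8) = 8.

8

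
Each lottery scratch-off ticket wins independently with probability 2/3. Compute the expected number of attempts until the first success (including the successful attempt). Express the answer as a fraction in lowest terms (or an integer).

3/2

For a geometric distribution, E[trials] = 1/p = 1/(2/3) = 3/2.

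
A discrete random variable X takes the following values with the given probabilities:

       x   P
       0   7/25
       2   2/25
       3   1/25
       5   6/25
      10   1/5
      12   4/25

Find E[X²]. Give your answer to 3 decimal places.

49.720

E[X²] = (7/25)·0 + (2/25)·4 + (1/25)·9 + (6/25)·25 + (1/5)·100 + (4/25)·144
     = 1243/25 ≈ 49.720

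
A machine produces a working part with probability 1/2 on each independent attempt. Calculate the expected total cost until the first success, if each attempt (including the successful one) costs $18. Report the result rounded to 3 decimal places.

E[#attempts] = 1/p = 2; E[cost] = 18·2 = 36.
≈ 36.000

$36.000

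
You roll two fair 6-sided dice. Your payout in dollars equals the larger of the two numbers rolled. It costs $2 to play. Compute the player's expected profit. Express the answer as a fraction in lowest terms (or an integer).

89/36 dollars

Distribution of the larger of the two numbers rolled: 1 w.p. 1/36, 2 w.p. 1/12, 3 w.p. 5/36, 4 w.p. 7/36, 5 w.p. 1/4, 6 w.p. 11/36
E[payout] = (1/36)·1 + (1/12)·2 + (5/36)·3 + (7/36)·4 + (1/4)·5 + (11/36)·6 = 161/36
Expected profit = 161/36 − 2 = 89/36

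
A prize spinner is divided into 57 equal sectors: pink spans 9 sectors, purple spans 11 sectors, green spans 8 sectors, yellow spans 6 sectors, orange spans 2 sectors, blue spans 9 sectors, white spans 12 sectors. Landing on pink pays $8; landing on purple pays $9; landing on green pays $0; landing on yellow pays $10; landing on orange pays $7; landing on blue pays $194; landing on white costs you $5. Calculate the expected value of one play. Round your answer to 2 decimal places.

$33.88

E[payout] = (9/57)·8 + (11/57)·9 + (8/57)·0 + (6/57)·10 + (2/57)·7 + (9/57)·194 + (12/57)·(-5) = 1931/57
≈ $33.88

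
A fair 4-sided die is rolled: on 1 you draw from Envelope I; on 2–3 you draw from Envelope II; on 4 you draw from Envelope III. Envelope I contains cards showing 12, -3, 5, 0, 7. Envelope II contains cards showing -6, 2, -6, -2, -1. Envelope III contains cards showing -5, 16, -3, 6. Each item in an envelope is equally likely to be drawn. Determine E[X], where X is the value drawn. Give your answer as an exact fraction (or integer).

E[X | Envelope I] = (12 − 3 + 5 + 0 + 7)/5 = 21/5
E[X | Envelope II] = (-6 + 2 − 6 − 2 − 1)/5 = -13/5
E[X | Envelope III] = (-5 + 16 − 3 + 6)/4 = 7/2
E[X] = (1/4)·21/5 + (1/2)·(-13/5) + (1/4)·7/2 = 5/8

5/8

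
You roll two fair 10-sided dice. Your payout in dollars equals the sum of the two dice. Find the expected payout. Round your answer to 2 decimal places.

$11.00

Distribution of the sum of the two dice: 2 w.p. 1/100, 3 w.p. 1/50, 4 w.p. 3/100, 5 w.p. 1/25, 6 w.p. 1/20, 7 w.p. 3/50, …
E[payout] = (1/100)·2 + (1/50)·3 + (3/100)·4 + (1/25)·5 + (1/20)·6 + (3/50)·7 + (7/100)·8 + (2/25)·9 + (9/100)·10 + (1/10)·11 + (9/100)·12 + (2/25)·13 + (7/100)·14 + (3/50)·15 + (1/20)·16 + (1/25)·17 + (3/100)·18 + (1/50)·19 + (1/100)·20 = 11
≈ $11.00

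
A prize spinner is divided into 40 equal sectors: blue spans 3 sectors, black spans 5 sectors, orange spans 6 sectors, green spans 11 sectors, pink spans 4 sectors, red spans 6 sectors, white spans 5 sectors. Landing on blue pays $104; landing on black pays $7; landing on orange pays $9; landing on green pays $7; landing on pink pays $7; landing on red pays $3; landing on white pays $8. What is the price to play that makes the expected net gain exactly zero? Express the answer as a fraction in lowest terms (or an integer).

141/10 dollars

E[payout] = (3/40)·104 + (5/40)·7 + (6/40)·9 + (11/40)·7 + (4/40)·7 + (6/40)·3 + (5/40)·8 = 141/10
Fair fee = E[payout] = 141/10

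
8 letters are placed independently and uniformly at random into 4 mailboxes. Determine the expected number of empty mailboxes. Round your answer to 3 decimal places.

0.400

Let Xⱼ=1 if mailbox j is empty. P(Xⱼ=1) = ((4-1)/4)^8 = 6561/65536.
By linearity, E[#empty] = 4·6561/65536 = 6561/16384.
≈ 0.400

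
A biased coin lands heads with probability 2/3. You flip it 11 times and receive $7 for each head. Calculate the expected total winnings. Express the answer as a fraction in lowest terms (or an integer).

E[#heads] = 11·2/3 = 22/3 (linearity over flips).
E[winnings] = 7·22/3 = 154/3.

154/3 dollars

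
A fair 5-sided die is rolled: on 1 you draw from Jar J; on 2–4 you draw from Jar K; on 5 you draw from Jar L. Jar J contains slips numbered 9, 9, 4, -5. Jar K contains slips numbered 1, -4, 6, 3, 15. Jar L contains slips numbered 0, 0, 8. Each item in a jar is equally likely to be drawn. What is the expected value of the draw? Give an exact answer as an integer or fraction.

1171/300

E[X | Jar J] = (9 + 9 + 4 − 5)/4 = 17/4
E[X | Jar K] = (1 − 4 + 6 + 3 + 15)/5 = 21/5
E[X | Jar L] = (0 + 0 + 8)/3 = 8/3
E[X] = (1/5)·17/4 + (3/5)·21/5 + (1/5)·8/3 = 1171/300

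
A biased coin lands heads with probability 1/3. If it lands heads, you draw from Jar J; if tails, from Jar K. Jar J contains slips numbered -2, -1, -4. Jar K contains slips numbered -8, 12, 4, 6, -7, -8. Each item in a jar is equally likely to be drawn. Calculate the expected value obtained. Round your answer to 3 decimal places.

-0.889

E[X | Jar J] = (-2 − 1 − 4)/3 = -7/3
E[X | Jar K] = (-8 + 12 + 4 + 6 − 7 − 8)/6 = -1/6
E[X] = (1/3)·(-7/3) + (2/3)·(-1/6) = -8/9 ≈ -0.889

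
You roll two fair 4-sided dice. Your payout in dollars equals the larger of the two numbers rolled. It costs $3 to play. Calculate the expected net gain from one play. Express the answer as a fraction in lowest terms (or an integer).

Distribution of the larger of the two numbers rolled: 1 w.p. 1/16, 2 w.p. 3/16, 3 w.p. 5/16, 4 w.p. 7/16
E[payout] = (1/16)·1 + (3/16)·2 + (5/16)·3 + (7/16)·4 = 25/8
Expected profit = 25/8 − 3 = 1/8

1/8 dollars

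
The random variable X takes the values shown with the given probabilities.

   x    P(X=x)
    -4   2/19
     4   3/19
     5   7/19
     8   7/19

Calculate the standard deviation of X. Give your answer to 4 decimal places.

E[X] = 5, E[X²] = 37
Var(X) = E[X²] − (E[X])² = 37 − 25 = 12
SD(X) = √(12) ≈ 3.4641

3.4641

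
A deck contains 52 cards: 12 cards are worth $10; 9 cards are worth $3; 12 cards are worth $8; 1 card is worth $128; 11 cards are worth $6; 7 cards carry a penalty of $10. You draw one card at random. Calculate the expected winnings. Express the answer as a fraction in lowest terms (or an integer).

E[payout] = (12/52)·10 + (9/52)·3 + (12/52)·8 + (1/52)·128 + (11/52)·6 + (7/52)·(-10) = 367/52

367/52 dollars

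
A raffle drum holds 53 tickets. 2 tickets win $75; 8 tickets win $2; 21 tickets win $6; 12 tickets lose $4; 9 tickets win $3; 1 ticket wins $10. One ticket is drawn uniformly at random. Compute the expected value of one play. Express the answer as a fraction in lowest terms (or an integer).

281/53 dollars

E[payout] = (2/53)·75 + (8/53)·2 + (21/53)·6 + (12/53)·(-4) + (9/53)·3 + (1/53)·10 = 281/53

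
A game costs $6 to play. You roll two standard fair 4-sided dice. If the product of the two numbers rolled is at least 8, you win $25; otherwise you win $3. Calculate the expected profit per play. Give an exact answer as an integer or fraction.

21/4 dollars

E[payout] = (5/8)·3 + (3/8)·25 = 45/4
Expected profit = 45/4 − 6 = 21/4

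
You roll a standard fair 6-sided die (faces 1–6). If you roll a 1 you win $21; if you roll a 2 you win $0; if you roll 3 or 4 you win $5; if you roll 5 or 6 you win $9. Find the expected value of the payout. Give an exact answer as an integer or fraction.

49/6 dollars

E[payout] = (1/6)·0 + (1/3)·5 + (1/3)·9 + (1/6)·21 = 49/6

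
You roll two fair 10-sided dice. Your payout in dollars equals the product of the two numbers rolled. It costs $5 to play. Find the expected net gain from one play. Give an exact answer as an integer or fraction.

101/4 dollars

Distribution of the product of the two numbers rolled: 1 w.p. 1/100, 2 w.p. 1/50, 3 w.p. 1/50, 4 w.p. 3/100, 5 w.p. 1/50, 6 w.p. 1/25, …
E[payout] = (1/100)·1 + (1/50)·2 + (1/50)·3 + (3/100)·4 + (1/50)·5 + (1/25)·6 + (1/50)·7 + (1/25)·8 + (3/100)·9 + (1/25)·10 + (1/25)·12 + (1/50)·14 + (1/50)·15 + (3/100)·16 + (1/25)·18 + (1/25)·20 + (1/50)·21 + (1/25)·24 + (1/100)·25 + (1/50)·27 + (1/50)·28 + (1/25)·30 + (1/50)·32 + (1/50)·35 + (3/100)·36 + (1/25)·40 + (1/50)·42 + (1/50)·45 + (1/50)·48 + (1/100)·49 + (1/50)·50 + (1/50)·54 + (1/50)·56 + (1/50)·60 + (1/50)·63 + (1/100)·64 + (1/50)·70 + (1/50)·72 + (1/50)·80 + (1/100)·81 + (1/50)·90 + (1/100)·100 = 121/4
Expected profit = 121/4 − 5 = 101/4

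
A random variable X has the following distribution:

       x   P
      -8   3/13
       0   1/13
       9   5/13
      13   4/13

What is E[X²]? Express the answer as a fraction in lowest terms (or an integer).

E[X²] = (3/13)·64 + (1/13)·0 + (5/13)·81 + (4/13)·169
     = 1273/13

1273/13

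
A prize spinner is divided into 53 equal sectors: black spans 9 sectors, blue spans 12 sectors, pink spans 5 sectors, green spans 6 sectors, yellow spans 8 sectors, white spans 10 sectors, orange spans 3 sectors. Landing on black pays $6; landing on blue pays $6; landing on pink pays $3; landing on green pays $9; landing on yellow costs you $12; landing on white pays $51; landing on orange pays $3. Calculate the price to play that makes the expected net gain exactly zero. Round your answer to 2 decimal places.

$11.66

E[payout] = (9/53)·6 + (12/53)·6 + (5/53)·3 + (6/53)·9 + (8/53)·(-12) + (10/53)·51 + (3/53)·3 = 618/53
Fair fee = E[payout] = 618/53 ≈ $11.66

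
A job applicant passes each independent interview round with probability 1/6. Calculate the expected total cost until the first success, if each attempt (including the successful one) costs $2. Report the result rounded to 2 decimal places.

$12.00

E[#attempts] = 1/p = 6; E[cost] = 2·6 = 12.
≈ 12.00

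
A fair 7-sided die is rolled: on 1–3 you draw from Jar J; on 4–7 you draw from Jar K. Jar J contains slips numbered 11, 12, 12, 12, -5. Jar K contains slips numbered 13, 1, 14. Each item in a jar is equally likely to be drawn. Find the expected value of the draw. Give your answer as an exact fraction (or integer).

E[X | Jar J] = (11 + 12 + 12 + 12 − 5)/5 = 42/5
E[X | Jar K] = (13 + 1 + 14)/3 = 28/3
E[X] = (3/7)·42/5 + (4/7)·28/3 = 134/15

134/15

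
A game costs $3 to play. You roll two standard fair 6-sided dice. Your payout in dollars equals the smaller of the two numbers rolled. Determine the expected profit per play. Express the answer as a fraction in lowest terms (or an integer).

Distribution of the smaller of the two numbers rolled: 1 w.p. 11/36, 2 w.p. 1/4, 3 w.p. 7/36, 4 w.p. 5/36, 5 w.p. 1/12, 6 w.p. 1/36
E[payout] = (11/36)·1 + (1/4)·2 + (7/36)·3 + (5/36)·4 + (1/12)·5 + (1/36)·6 = 91/36
Expected profit = 91/36 − 3 = -17/36

-17/36 dollars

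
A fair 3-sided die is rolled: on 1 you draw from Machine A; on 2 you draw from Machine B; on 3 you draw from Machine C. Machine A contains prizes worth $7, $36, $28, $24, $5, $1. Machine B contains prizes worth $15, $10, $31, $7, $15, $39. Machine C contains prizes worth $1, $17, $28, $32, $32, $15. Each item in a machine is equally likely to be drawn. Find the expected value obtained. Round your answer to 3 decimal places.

$19.056

E[X | Machine A] = (7 + 36 + 28 + 24 + 5 + 1)/6 = 101/6
E[X | Machine B] = (15 + 10 + 31 + 7 + 15 + 39)/6 = 39/2
E[X | Machine C] = (1 + 17 + 28 + 32 + 32 + 15)/6 = 125/6
E[X] = (1/3)·101/6 + (1/3)·39/2 + (1/3)·125/6 = 343/18 ≈ 19.056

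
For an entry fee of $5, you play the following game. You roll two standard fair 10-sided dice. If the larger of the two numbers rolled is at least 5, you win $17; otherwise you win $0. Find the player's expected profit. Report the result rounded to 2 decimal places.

$9.28

E[payout] = (4/25)·0 + (21/25)·17 = 357/25
Expected profit = 357/25 − 5 = 232/25 ≈ $9.28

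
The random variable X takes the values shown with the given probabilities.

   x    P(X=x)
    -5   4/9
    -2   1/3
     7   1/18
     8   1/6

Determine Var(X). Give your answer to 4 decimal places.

24.4722

E[X] = (4/9)·(-5) + (1/3)·(-2) + (1/18)·7 + (1/6)·8 = -7/6
E[X²] = (4/9)·25 + (1/3)·4 + (1/18)·49 + (1/6)·64 = 155/6
Var(X) = 155/6 − (-7/6)² = 881/36 ≈ 24.4722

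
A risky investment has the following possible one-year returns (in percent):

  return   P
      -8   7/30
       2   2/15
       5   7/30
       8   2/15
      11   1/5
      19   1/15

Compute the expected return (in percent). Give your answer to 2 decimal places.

4.10

E[X] = (7/30)·(-8) + (2/15)·2 + (7/30)·5 + (2/15)·8 + (1/5)·11 + (1/15)·19
     = 41/10 ≈ 4.10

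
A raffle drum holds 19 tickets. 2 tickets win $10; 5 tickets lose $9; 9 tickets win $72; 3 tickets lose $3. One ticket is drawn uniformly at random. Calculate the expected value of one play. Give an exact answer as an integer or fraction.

E[payout] = (2/19)·10 + (5/19)·(-9) + (9/19)·72 + (3/19)·(-3) = 614/19

614/19 dollars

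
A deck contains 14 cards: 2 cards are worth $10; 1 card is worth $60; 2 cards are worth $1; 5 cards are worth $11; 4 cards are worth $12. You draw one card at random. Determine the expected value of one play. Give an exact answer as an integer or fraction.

185/14 dollars

E[payout] = (2/14)·10 + (1/14)·60 + (2/14)·1 + (5/14)·11 + (4/14)·12 = 185/14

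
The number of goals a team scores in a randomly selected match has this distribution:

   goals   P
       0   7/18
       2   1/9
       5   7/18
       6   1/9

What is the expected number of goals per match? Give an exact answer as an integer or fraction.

17/6

E[X] = (7/18)·0 + (1/9)·2 + (7/18)·5 + (1/9)·6
     = 17/6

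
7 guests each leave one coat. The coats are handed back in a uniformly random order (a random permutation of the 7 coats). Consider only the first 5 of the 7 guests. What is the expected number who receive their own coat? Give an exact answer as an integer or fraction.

5/7

Let Xᵢ = 1 if person i gets their own coat. For each i, P(Xᵢ=1) = 1/7.
By linearity of expectation, E[X₁+…+X_5] = 5·(1/7) = 5/7.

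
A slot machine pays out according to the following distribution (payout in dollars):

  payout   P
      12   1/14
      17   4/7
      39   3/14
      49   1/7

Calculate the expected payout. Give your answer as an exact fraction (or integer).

363/14 dollars

E[X] = (1/14)·12 + (4/7)·17 + (3/14)·39 + (1/7)·49
     = 363/14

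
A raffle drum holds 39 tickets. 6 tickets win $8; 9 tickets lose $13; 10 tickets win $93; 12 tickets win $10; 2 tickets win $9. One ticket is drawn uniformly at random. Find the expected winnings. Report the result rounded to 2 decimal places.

$25.62

E[payout] = (6/39)·8 + (9/39)·(-13) + (10/39)·93 + (12/39)·10 + (2/39)·9 = 333/13
≈ $25.62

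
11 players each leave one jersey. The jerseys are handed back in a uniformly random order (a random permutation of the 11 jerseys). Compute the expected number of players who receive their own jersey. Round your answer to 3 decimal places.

1.000

Let Xᵢ = 1 if person i gets their own jersey. For each i, P(Xᵢ=1) = 1/11.
By linearity of expectation, E[X₁+…+X_11] = 11·(1/11) = 1.
≈ 1.000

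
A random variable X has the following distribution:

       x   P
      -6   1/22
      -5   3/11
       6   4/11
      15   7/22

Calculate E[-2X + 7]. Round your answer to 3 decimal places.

-3.636

E[-2x+7] = (1/22)·19 + (3/11)·17 + (4/11)·(-5) + (7/22)·(-23)
     = -40/11 ≈ -3.636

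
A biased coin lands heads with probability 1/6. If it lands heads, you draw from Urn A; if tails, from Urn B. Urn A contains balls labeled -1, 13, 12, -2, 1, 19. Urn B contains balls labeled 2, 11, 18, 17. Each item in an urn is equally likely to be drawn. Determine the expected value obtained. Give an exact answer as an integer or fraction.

E[X | Urn A] = (-1 + 13 + 12 − 2 + 1 + 19)/6 = 7
E[X | Urn B] = (2 + 11 + 18 + 17)/4 = 12
E[X] = (1/6)·7 + (5/6)·12 = 67/6

67/6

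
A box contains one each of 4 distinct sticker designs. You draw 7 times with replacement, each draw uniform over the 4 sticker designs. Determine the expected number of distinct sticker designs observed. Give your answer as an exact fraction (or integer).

Let Xⱼ=1 if type j appears at least once. P(Xⱼ=1) = 1 − ((4−1)/4)^7 = 14197/16384.
E[#distinct] = 4·14197/16384 = 14197/4096.

14197/4096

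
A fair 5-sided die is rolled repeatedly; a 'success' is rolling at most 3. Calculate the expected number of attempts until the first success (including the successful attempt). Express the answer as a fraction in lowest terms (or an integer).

5/3

For a geometric distribution, E[trials] = 1/p = 1/(3/5) = 5/3.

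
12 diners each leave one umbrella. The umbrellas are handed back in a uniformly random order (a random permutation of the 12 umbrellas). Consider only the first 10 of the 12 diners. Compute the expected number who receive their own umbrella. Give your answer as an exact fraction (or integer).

5/6

Let Xᵢ = 1 if person i gets their own umbrella. For each i, P(Xᵢ=1) = 1/12.
By linearity of expectation, E[X₁+…+X_10] = 10·(1/12) = 5/6.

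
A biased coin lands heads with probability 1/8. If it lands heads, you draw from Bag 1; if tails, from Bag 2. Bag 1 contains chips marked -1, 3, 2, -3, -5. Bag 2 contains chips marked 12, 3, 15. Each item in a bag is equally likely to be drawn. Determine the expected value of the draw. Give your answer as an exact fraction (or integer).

E[X | Bag 1] = (-1 + 3 + 2 − 3 − 5)/5 = -4/5
E[X | Bag 2] = (12 + 3 + 15)/3 = 10
E[X] = (1/8)·(-4/5) + (7/8)·10 = 173/20

173/20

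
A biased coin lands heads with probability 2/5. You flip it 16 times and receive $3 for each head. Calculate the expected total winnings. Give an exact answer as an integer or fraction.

E[#heads] = 16·2/5 = 32/5 (linearity over flips).
E[winnings] = 3·32/5 = 96/5.

96/5 dollars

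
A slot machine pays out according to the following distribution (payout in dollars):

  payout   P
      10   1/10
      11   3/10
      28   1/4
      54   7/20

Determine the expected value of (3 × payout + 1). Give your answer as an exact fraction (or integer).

458/5

E[3x+1] = (1/10)·31 + (3/10)·34 + (1/4)·85 + (7/20)·163
     = 458/5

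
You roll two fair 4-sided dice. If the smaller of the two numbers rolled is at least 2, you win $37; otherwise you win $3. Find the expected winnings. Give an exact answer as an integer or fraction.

177/8 dollars

E[payout] = (7/16)·3 + (9/16)·37 = 177/8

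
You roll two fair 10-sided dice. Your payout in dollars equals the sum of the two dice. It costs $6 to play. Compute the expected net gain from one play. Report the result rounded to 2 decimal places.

$5.00

Distribution of the sum of the two dice: 2 w.p. 1/100, 3 w.p. 1/50, 4 w.p. 3/100, 5 w.p. 1/25, 6 w.p. 1/20, 7 w.p. 3/50, …
E[payout] = (1/100)·2 + (1/50)·3 + (3/100)·4 + (1/25)·5 + (1/20)·6 + (3/50)·7 + (7/100)·8 + (2/25)·9 + (9/100)·10 + (1/10)·11 + (9/100)·12 + (2/25)·13 + (7/100)·14 + (3/50)·15 + (1/20)·16 + (1/25)·17 + (3/100)·18 + (1/50)·19 + (1/100)·20 = 11
Expected profit = 11 − 6 = 5 ≈ $5.00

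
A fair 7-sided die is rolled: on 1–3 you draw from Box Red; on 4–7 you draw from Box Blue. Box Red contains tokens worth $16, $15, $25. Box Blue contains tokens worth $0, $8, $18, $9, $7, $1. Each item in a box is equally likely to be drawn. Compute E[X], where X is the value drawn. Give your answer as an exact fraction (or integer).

E[X | Box Red] = (16 + 15 + 25)/3 = 56/3
E[X | Box Blue] = (0 + 8 + 18 + 9 + 7 + 1)/6 = 43/6
E[X] = (3/7)·56/3 + (4/7)·43/6 = 254/21

254/21 dollars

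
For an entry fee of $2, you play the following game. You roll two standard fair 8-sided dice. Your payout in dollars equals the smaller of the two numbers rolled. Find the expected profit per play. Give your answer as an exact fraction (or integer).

Distribution of the smaller of the two numbers rolled: 1 w.p. 15/64, 2 w.p. 13/64, 3 w.p. 11/64, 4 w.p. 9/64, 5 w.p. 7/64, 6 w.p. 5/64, …
E[payout] = (15/64)·1 + (13/64)·2 + (11/64)·3 + (9/64)·4 + (7/64)·5 + (5/64)·6 + (3/64)·7 + (1/64)·8 = 51/16
Expected profit = 51/16 − 2 = 19/16

19/16 dollars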